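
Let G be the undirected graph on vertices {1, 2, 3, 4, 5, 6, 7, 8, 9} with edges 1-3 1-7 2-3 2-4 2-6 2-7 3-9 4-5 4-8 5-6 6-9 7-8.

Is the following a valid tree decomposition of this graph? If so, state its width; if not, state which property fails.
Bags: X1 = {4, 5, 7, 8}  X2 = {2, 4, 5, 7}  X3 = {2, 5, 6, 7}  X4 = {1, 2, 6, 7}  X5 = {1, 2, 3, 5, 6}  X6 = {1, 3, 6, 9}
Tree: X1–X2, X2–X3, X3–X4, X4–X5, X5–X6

A tree decomposition must satisfy three properties: every vertex lies in some bag; for every edge, both endpoints lie together in some bag; and for every vertex, the bags containing it form a connected subtree. Here bags containing vertex 5 are not connected in the tree, so the decomposition is invalid.

No — bags containing vertex 5 are not connected in the tree.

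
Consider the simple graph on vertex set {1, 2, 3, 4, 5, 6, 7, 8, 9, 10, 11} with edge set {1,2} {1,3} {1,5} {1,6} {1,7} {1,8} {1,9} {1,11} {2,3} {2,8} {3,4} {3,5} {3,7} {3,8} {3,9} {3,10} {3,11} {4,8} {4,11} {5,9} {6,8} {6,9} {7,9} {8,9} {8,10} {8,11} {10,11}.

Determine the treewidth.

A width-3 tree decomposition is:
Bags: B1 = {1, 3, 8, 9}  B2 = {1, 3, 8, 11}  B3 = {1, 2, 3, 8}  B4 = {1, 6, 8, 9}  B5 = {3, 4, 8, 11}  B6 = {1, 3, 7, 9}  B7 = {3, 8, 10, 11}  B8 = {1, 3, 5, 9}
Tree: B1–B2, B1–B3, B1–B4, B2–B5, B1–B6, B2–B7, B1–B8
The largest bag has 4 vertices, giving width 3; this decomposition certifies tw(G) ≤ 3. For the lower bound, the 4 vertices {1, 3, 8, 9} are pairwise adjacent, and any tree decomposition puts a clique entirely inside one bag — forcing width ≥ 3. Combining the bounds, tw(G) = 3.

3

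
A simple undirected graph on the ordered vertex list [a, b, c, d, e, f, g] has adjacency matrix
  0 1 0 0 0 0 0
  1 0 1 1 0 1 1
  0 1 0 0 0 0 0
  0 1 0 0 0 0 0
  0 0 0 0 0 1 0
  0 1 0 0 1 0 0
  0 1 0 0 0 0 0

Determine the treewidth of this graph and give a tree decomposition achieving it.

Treewidth 1.
One optimal decomposition is:
Bags: B1 = {b, f}  B2 = {b, d}  B3 = {a, b}  B4 = {b, c}  B5 = {b, g}  B6 = {e, f}
Tree: B1–B2, B1–B3, B2–B4, B2–B5, B1–B6

Each bag holds 2 vertices, so the decomposition has width 1, which upper-bounds the treewidth. G has an edge, so its treewidth is at least 1. Combining the bounds, tw(G) = 1.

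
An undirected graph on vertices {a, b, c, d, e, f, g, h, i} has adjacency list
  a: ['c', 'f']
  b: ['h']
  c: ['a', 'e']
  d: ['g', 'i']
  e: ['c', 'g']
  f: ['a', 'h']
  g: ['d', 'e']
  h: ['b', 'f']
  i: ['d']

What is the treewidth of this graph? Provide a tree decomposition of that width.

Each bag holds 2 vertices, so the decomposition has width 1, which upper-bounds the treewidth. Any graph with an edge has treewidth ≥ 1, and G has the edge b–h. Combining the bounds, tw(G) = 1.

Treewidth 1.
One such decomposition:
Bags: B1 = {b, h}  B2 = {f, h}  B3 = {a, f}  B4 = {a, c}  B5 = {c, e}  B6 = {e, g}  B7 = {d, g}  B8 = {d, i}
Tree: B1–B2, B2–B3, B3–B4, B4–B5, B5–B6, B6–B7, B7–B8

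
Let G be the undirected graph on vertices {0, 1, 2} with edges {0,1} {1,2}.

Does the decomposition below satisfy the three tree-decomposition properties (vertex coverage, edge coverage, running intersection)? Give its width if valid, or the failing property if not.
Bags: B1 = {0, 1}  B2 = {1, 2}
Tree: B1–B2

Vertex coverage: the bags together contain {0, 1, 2}, the full vertex set. Edge coverage: each edge of G has both endpoints in at least one bag. Running intersection: for every vertex, the bags containing it form a connected subtree. All three properties hold, so this is a valid tree decomposition of width max|bag| − 1 = 1, and hence tw(G) ≤ 1.

Yes; width 1.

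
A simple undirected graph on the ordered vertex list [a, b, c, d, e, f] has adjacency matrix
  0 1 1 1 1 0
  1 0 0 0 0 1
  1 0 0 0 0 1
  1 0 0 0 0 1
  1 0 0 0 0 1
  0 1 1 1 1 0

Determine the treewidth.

2

A width-2 tree decomposition is:
Bags: B1 = {a, e, f}  B2 = {a, c, f}  B3 = {a, d, f}  B4 = {a, b, f}
Tree: B1–B2, B2–B3, B3–B4
Every bag has size at most 3, so the width is 3 − 1 = 2 and tw(G) ≤ 2. For the lower bound, G contains the cycle e–f–c–a–e, so G is not a forest; only forests have treewidth ≤ 1, hence tw(G) ≥ 2. Hence tw(G) = 2 exactly.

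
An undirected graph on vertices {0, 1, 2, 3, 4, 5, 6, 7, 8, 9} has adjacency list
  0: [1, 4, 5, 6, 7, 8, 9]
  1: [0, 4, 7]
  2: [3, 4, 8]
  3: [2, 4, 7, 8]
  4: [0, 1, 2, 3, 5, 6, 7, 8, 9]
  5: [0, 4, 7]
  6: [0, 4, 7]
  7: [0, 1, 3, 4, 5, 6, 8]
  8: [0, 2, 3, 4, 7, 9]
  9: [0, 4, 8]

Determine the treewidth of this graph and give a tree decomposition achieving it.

Each bag holds 4 vertices, so the decomposition has width 3, which upper-bounds the treewidth. Conversely, {0, 4, 8, 9} is a clique of size 4, and the vertices of any clique must share a bag in every tree decomposition; so some bag has ≥ 4 vertices and tw(G) ≥ 3. Therefore the treewidth is 3.

Treewidth 3.
Bags: B1 = {0, 4, 6, 7}  B2 = {0, 1, 4, 7}  B3 = {0, 4, 5, 7}  B4 = {0, 4, 7, 8}  B5 = {3, 4, 7, 8}  B6 = {0, 4, 8, 9}  B7 = {2, 3, 4, 8}
Tree: B1–B2, B2–B3, B2–B4, B4–B5, B4–B6, B5–B7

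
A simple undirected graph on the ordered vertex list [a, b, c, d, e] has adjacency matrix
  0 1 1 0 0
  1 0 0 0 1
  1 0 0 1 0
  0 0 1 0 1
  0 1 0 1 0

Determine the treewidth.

A width-2 tree decomposition is:
Bags: B1 = {a, b, e}  B2 = {a, d, e}  B3 = {a, c, d}
Tree: B1–B2, B2–B3
Every bag has size at most 3, so the width is 3 − 1 = 2 and tw(G) ≤ 2. The edges a–b–e–d–c–a form a cycle, so G is not a tree and its treewidth is at least 2. The upper and lower bounds meet at 2, so that is the treewidth.

2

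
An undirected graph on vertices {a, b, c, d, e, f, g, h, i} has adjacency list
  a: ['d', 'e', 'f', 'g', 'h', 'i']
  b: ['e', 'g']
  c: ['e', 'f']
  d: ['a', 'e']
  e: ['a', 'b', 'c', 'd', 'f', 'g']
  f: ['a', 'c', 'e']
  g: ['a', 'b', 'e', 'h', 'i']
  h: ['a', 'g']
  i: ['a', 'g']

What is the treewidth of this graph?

A width-2 tree decomposition is:
Bags: B1 = {c, e, f}  B2 = {a, e, f}  B3 = {a, e, g}  B4 = {b, e, g}  B5 = {a, g, h}  B6 = {a, d, e}  B7 = {a, g, i}
Tree: B1–B2, B2–B3, B3–B4, B3–B5, B2–B6, B5–B7
Each bag holds 3 vertices, so the decomposition has width 2, which upper-bounds the treewidth. For the lower bound, the 3 vertices {c, e, f} are pairwise adjacent, and any tree decomposition puts a clique entirely inside one bag — forcing width ≥ 2. Combining the bounds, tw(G) = 2.

2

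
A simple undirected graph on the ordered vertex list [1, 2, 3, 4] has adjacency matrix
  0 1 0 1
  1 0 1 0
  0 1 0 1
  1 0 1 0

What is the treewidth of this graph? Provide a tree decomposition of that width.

Treewidth 2.
One such decomposition:
Bags: B1 = {2, 3, 4}  B2 = {1, 2, 4}
Tree: B1–B2

Each bag holds 3 vertices, so the decomposition has width 2, which upper-bounds the treewidth. For the lower bound, G contains the cycle 4–3–2–1–4, so G is not a forest; only forests have treewidth ≤ 1, hence tw(G) ≥ 2. The upper and lower bounds meet at 2, so that is the treewidth.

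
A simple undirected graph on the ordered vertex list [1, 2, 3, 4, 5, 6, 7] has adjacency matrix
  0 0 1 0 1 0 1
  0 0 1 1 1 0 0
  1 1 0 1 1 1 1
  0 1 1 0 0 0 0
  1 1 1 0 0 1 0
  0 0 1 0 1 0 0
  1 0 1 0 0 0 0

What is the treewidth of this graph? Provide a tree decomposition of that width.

Each bag holds 3 vertices, so the decomposition has width 2, which upper-bounds the treewidth. Conversely, {2, 3, 4} is a clique of size 3, and the vertices of any clique must share a bag in every tree decomposition; so some bag has ≥ 3 vertices and tw(G) ≥ 2. The upper and lower bounds meet at 2, so that is the treewidth.

Treewidth 2.
Bags: B1 = {1, 3, 5}  B2 = {2, 3, 5}  B3 = {1, 3, 7}  B4 = {3, 5, 6}  B5 = {2, 3, 4}
Tree: B1–B2, B1–B3, B1–B4, B2–B5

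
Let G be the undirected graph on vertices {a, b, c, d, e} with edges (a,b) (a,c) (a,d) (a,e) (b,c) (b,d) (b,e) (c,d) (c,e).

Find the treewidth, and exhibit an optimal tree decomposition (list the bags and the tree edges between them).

Treewidth 3.
One such decomposition:
Bags: B1 = {a, b, c, e}  B2 = {a, b, c, d}
Tree: B1–B2

Each bag holds 4 vertices, so the decomposition has width 3, which upper-bounds the treewidth. Conversely, {a, b, c, d} is a clique of size 4, and the vertices of any clique must share a bag in every tree decomposition; so some bag has ≥ 4 vertices and tw(G) ≥ 3. Hence tw(G) = 3 exactly.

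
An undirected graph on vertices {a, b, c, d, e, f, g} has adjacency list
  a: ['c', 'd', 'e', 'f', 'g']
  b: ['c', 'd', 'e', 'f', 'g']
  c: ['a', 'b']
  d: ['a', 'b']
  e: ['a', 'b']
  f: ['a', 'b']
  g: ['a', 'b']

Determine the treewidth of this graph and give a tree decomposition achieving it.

Each bag holds 3 vertices, so the decomposition has width 2, which upper-bounds the treewidth. The edges a–d–b–f–a form a cycle, so G is not a tree and its treewidth is at least 2. Therefore the treewidth is 2.

Treewidth 2.
Bags: B1 = {a, b, d}  B2 = {a, b, f}  B3 = {a, b, g}  B4 = {a, b, e}  B5 = {a, b, c}
Tree: B1–B2, B2–B3, B3–B4, B4–B5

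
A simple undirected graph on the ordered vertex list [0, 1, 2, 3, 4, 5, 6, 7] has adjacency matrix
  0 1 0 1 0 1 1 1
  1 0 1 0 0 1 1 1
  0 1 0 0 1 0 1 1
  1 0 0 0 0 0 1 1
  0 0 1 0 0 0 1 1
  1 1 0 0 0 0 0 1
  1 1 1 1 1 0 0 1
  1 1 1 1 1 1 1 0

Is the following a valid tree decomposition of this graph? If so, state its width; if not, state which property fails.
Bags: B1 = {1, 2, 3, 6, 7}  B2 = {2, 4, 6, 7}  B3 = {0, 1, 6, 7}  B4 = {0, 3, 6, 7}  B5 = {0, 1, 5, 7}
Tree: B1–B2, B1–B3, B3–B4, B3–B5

A tree decomposition must satisfy three properties: every vertex lies in some bag; for every edge, both endpoints lie together in some bag; and for every vertex, the bags containing it form a connected subtree. Here bags containing vertex 3 are not connected in the tree, so the decomposition is invalid.

No — bags containing vertex 3 are not connected in the tree.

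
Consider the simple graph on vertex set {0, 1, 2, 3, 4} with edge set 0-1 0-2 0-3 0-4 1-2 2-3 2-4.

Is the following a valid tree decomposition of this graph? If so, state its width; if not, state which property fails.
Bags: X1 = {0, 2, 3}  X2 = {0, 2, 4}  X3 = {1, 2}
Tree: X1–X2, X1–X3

No — edge (0,1) lies in no bag.

A tree decomposition must satisfy three properties: every vertex lies in some bag; for every edge, both endpoints lie together in some bag; and for every vertex, the bags containing it form a connected subtree. Here edge (0,1) lies in no bag, so the decomposition is invalid.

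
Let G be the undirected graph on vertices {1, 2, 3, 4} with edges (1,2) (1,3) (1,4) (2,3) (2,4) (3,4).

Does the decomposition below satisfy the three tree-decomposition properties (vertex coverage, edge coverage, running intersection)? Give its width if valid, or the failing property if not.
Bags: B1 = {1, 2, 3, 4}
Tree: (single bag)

Yes; width 3.

Every vertex of G appears in some bag (union = {1, 2, 3, 4}); every edge is covered by a bag; and for each vertex v the set of bags containing v is connected in the bag tree. The decomposition is therefore valid. The largest bag has 4 vertices, so the width is 3.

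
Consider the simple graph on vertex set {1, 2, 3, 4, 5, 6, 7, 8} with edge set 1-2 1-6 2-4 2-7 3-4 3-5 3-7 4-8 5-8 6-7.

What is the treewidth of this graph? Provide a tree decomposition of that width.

Treewidth 2.
Bags: B1 = {3, 5, 8}  B2 = {3, 4, 8}  B3 = {3, 4, 7}  B4 = {2, 4, 7}  B5 = {2, 6, 7}  B6 = {1, 2, 6}
Tree: B1–B2, B2–B3, B3–B4, B4–B5, B5–B6

The largest bag has 3 vertices, giving width 2; this decomposition certifies tw(G) ≤ 2. For the lower bound, G contains the cycle 5–8–4–3–5, so G is not a forest; only forests have treewidth ≤ 1, hence tw(G) ≥ 2. Therefore the treewidth is 2.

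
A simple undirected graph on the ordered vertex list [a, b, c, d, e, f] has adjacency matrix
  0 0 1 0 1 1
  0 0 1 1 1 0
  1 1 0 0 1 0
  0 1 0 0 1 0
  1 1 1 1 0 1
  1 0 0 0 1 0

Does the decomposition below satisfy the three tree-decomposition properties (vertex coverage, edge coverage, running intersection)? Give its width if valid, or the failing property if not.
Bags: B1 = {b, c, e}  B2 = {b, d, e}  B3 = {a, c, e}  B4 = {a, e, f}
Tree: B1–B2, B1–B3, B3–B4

Every vertex of G appears in some bag (union = {a, b, c, d, e, f}); every edge is covered by a bag; and for each vertex v the set of bags containing v is connected in the bag tree. The decomposition is therefore valid. The largest bag has 3 vertices, so the width is 2.

Yes; width 2.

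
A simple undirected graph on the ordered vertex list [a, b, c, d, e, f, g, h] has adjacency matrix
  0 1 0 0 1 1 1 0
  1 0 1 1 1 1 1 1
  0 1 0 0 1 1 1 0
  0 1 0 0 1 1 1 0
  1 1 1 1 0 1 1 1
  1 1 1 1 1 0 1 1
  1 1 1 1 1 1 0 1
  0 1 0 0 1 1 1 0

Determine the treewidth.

4

A width-4 tree decomposition is:
Bags: B1 = {b, d, e, f, g}  B2 = {b, c, e, f, g}  B3 = {b, e, f, g, h}  B4 = {a, b, e, f, g}
Tree: B1–B2, B2–B3, B2–B4
Each bag holds 5 vertices, so the decomposition has width 4, which upper-bounds the treewidth. For the lower bound, the 5 vertices {b, d, e, f, g} are pairwise adjacent, and any tree decomposition puts a clique entirely inside one bag — forcing width ≥ 4. Combining the bounds, tw(G) = 4.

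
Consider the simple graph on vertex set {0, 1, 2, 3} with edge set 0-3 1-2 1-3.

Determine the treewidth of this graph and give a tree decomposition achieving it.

Each bag holds 2 vertices, so the decomposition has width 1, which upper-bounds the treewidth. Since G has at least one edge (e.g. 2–1), it is not an edgeless graph, so tw(G) ≥ 1. The upper and lower bounds meet at 1, so that is the treewidth.

Treewidth 1.
One such decomposition:
Bags: B1 = {1, 2}  B2 = {1, 3}  B3 = {0, 3}
Tree: B1–B2, B2–B3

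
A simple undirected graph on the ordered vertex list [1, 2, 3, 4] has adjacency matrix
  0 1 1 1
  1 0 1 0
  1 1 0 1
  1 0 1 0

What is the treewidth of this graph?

2

A width-2 tree decomposition is:
Bags: B1 = {1, 3, 4}  B2 = {1, 2, 3}
Tree: B1–B2
Each bag holds 3 vertices, so the decomposition has width 2, which upper-bounds the treewidth. On the other hand G contains the 3-clique {1, 2, 3}. A clique must lie in a single bag of any decomposition, so no decomposition can have width below 2. Combining the bounds, tw(G) = 2.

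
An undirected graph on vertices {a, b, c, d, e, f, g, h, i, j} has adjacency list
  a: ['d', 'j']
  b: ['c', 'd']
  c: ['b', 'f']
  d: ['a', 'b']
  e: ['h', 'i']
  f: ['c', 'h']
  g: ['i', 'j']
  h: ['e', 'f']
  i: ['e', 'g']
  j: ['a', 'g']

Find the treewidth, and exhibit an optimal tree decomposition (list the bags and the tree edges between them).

Treewidth 2.
One optimal decomposition is:
Bags: B1 = {c, f, h}  B2 = {b, c, h}  B3 = {b, d, h}  B4 = {a, d, h}  B5 = {a, h, j}  B6 = {g, h, j}  B7 = {g, h, i}  B8 = {e, h, i}
Tree: B1–B2, B2–B3, B3–B4, B4–B5, B5–B6, B6–B7, B7–B8

Every bag has size at most 3, so the width is 3 − 1 = 2 and tw(G) ≤ 2. For the lower bound, G contains the cycle h–f–c–b–d–a–j–g–i–e–h, so G is not a forest; only forests have treewidth ≤ 1, hence tw(G) ≥ 2. Combining the bounds, tw(G) = 2.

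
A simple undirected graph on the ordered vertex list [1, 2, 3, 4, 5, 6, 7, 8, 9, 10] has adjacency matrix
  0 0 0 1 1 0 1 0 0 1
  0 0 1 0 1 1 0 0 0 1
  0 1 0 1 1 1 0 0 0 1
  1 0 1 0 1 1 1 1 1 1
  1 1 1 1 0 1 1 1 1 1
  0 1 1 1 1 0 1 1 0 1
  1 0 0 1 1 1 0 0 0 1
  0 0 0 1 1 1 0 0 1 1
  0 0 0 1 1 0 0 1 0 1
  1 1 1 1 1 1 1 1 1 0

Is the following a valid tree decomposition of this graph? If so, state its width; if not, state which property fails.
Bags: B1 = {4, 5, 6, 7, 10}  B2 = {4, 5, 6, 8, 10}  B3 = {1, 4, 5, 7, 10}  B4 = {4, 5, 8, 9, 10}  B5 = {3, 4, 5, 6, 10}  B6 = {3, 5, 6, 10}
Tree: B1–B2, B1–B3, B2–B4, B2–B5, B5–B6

No — vertex 2 appears in no bag.

A tree decomposition must satisfy three properties: every vertex lies in some bag; for every edge, both endpoints lie together in some bag; and for every vertex, the bags containing it form a connected subtree. Here vertex 2 appears in no bag, so the decomposition is invalid.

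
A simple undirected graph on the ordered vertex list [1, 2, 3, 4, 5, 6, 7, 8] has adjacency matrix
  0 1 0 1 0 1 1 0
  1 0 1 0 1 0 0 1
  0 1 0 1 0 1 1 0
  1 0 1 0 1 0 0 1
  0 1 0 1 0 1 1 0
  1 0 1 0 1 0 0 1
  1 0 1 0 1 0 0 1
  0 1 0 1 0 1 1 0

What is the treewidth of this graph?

4

A width-4 tree decomposition is:
Bags: B1 = {1, 3, 4, 5, 8}  B2 = {1, 2, 3, 5, 8}  B3 = {1, 3, 5, 7, 8}  B4 = {1, 3, 5, 6, 8}
Tree: B1–B2, B2–B3, B3–B4
The largest bag has 5 vertices, giving width 4; this decomposition certifies tw(G) ≤ 4. For the lower bound: the 5 vertex sets {3,4}, {2,8}, {1,7}, {5}, {6} are disjoint, each induces a connected subgraph, and every pair is joined by at least one edge of G. Contracting each set to a single vertex therefore yields K_{5} as a minor, and since treewidth is minor-monotone, tw(G) ≥ tw(K_{5}) = 4. Hence tw(G) = 4 exactly.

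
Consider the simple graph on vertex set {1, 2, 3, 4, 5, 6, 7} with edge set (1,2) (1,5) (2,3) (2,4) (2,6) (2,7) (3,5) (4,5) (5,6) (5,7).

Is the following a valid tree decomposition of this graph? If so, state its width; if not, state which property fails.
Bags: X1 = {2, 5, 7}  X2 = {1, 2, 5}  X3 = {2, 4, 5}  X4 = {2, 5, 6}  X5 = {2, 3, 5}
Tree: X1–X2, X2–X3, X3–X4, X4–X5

Every vertex of G appears in some bag (union = {1, 2, 3, 4, 5, 6, 7}); every edge is covered by a bag; and for each vertex v the set of bags containing v is connected in the bag tree. The decomposition is therefore valid. The largest bag has 3 vertices, so the width is 2.

Yes; width 2.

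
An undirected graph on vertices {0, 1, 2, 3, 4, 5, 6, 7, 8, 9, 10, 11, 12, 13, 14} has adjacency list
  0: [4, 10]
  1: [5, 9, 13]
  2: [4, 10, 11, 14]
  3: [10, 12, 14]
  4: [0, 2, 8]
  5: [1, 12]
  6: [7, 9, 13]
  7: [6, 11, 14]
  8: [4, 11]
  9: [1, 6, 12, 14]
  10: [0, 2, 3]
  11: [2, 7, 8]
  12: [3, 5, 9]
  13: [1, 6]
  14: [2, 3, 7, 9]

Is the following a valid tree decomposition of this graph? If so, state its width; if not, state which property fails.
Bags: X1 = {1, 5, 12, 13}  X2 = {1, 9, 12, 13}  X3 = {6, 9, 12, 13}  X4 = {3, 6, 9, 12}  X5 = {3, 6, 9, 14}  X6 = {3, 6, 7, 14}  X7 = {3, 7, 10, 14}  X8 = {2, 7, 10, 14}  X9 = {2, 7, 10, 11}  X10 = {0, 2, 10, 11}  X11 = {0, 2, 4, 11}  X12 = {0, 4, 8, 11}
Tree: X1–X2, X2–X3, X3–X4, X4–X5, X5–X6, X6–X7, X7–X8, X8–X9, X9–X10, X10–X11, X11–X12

Every vertex of G appears in some bag (union = {0, 1, 2, 3, 4, 5, 6, 7, 8, 9, 10, 11, 12, 13, 14}); every edge is covered by a bag; and for each vertex v the set of bags containing v is connected in the bag tree. The decomposition is therefore valid. The largest bag has 4 vertices, so the width is 3.

Yes; width 3.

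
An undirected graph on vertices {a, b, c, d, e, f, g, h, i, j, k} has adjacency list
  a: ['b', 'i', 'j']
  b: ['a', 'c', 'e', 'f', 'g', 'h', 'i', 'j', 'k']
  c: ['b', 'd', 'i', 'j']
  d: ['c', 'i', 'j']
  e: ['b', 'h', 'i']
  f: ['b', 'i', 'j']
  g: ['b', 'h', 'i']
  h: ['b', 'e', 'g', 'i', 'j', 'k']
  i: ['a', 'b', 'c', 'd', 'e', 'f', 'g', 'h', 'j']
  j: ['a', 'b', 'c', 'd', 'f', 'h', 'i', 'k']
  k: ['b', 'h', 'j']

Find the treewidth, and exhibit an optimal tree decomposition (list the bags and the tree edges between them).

The largest bag has 4 vertices, giving width 3; this decomposition certifies tw(G) ≤ 3. For the lower bound, the 4 vertices {c, d, i, j} are pairwise adjacent, and any tree decomposition puts a clique entirely inside one bag — forcing width ≥ 3. Therefore the treewidth is 3.

Treewidth 3.
Bags: B1 = {b, h, i, j}  B2 = {b, f, i, j}  B3 = {b, h, j, k}  B4 = {a, b, i, j}  B5 = {b, e, h, i}  B6 = {b, g, h, i}  B7 = {b, c, i, j}  B8 = {c, d, i, j}
Tree: B1–B2, B1–B3, B2–B4, B1–B5, B5–B6, B2–B7, B7–B8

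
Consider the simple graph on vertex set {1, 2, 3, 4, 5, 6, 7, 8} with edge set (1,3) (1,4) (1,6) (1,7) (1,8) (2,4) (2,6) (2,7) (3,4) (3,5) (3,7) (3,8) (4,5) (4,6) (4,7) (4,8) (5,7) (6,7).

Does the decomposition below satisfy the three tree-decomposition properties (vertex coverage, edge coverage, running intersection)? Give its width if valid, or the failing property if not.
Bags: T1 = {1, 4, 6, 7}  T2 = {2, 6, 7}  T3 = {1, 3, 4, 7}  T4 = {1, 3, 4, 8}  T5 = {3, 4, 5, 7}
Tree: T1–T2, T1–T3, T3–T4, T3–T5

No — edge (4,2) lies in no bag.

A tree decomposition must satisfy three properties: every vertex lies in some bag; for every edge, both endpoints lie together in some bag; and for every vertex, the bags containing it form a connected subtree. Here edge (4,2) lies in no bag, so the decomposition is invalid.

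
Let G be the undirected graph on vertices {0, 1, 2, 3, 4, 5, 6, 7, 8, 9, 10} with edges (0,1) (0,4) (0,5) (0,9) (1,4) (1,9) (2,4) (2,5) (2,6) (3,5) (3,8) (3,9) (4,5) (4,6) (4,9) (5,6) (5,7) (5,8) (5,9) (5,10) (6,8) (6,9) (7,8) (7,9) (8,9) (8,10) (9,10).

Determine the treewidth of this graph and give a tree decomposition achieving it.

Each bag holds 4 vertices, so the decomposition has width 3, which upper-bounds the treewidth. Conversely, {0, 1, 4, 9} is a clique of size 4, and the vertices of any clique must share a bag in every tree decomposition; so some bag has ≥ 4 vertices and tw(G) ≥ 3. The upper and lower bounds meet at 3, so that is the treewidth.

Treewidth 3.
One optimal decomposition is:
Bags: B1 = {4, 5, 6, 9}  B2 = {5, 6, 8, 9}  B3 = {5, 8, 9, 10}  B4 = {0, 4, 5, 9}  B5 = {0, 1, 4, 9}  B6 = {2, 4, 5, 6}  B7 = {3, 5, 8, 9}  B8 = {5, 7, 8, 9}
Tree: B1–B2, B2–B3, B1–B4, B4–B5, B1–B6, B3–B7, B7–B8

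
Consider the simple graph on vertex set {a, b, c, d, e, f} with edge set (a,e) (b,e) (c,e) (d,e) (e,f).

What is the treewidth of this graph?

1

A width-1 tree decomposition is:
Bags: B1 = {e, f}  B2 = {b, e}  B3 = {c, e}  B4 = {d, e}  B5 = {a, e}
Tree: B1–B2, B1–B3, B3–B4, B2–B5
Each bag holds 2 vertices, so the decomposition has width 1, which upper-bounds the treewidth. Any graph with an edge has treewidth ≥ 1, and G has the edge f–e. The upper and lower bounds meet at 1, so that is the treewidth.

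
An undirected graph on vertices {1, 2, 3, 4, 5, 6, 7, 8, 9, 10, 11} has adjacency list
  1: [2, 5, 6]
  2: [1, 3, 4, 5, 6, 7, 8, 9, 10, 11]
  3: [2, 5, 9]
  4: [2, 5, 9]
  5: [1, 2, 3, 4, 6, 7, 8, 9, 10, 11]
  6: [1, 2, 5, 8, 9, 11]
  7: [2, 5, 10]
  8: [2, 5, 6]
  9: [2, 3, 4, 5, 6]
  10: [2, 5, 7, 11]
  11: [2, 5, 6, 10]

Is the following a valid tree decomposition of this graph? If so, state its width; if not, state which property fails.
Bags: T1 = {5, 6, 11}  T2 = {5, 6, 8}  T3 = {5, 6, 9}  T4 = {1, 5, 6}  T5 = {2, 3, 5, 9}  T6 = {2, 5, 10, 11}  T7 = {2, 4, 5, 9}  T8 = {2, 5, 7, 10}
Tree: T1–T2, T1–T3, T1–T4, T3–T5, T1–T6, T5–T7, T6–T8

A tree decomposition must satisfy three properties: every vertex lies in some bag; for every edge, both endpoints lie together in some bag; and for every vertex, the bags containing it form a connected subtree. Here edge (2,6) lies in no bag, so the decomposition is invalid.

No — edge (2,6) lies in no bag.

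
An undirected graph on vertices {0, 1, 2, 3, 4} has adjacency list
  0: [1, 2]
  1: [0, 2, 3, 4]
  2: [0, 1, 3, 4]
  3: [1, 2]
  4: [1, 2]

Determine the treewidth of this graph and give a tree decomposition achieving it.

Every bag has size at most 3, so the width is 3 − 1 = 2 and tw(G) ≤ 2. Conversely, {0, 1, 2} is a clique of size 3, and the vertices of any clique must share a bag in every tree decomposition; so some bag has ≥ 3 vertices and tw(G) ≥ 2. Hence tw(G) = 2 exactly.

Treewidth 2.
One such decomposition:
Bags: B1 = {0, 1, 2}  B2 = {1, 2, 4}  B3 = {1, 2, 3}
Tree: B1–B2, B1–B3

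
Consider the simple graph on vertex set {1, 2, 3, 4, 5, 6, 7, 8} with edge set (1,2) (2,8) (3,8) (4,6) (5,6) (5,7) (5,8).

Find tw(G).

1

A width-1 tree decomposition is:
Bags: B1 = {2, 8}  B2 = {5, 8}  B3 = {1, 2}  B4 = {3, 8}  B5 = {5, 6}  B6 = {4, 6}  B7 = {5, 7}
Tree: B1–B2, B1–B3, B1–B4, B2–B5, B5–B6, B5–B7
The largest bag has 2 vertices, giving width 1; this decomposition certifies tw(G) ≤ 1. Since G has at least one edge (e.g. 2–8), it is not an edgeless graph, so tw(G) ≥ 1. Combining the bounds, tw(G) = 1.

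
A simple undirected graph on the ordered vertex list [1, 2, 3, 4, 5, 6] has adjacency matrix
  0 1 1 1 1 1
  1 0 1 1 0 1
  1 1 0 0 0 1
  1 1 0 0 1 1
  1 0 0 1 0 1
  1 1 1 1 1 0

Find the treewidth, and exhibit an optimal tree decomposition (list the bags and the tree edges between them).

Treewidth 3.
Bags: B1 = {1, 2, 3, 6}  B2 = {1, 2, 4, 6}  B3 = {1, 4, 5, 6}
Tree: B1–B2, B2–B3

Each bag holds 4 vertices, so the decomposition has width 3, which upper-bounds the treewidth. On the other hand G contains the 4-clique {1, 2, 3, 6}. A clique must lie in a single bag of any decomposition, so no decomposition can have width below 3. Therefore the treewidth is 3.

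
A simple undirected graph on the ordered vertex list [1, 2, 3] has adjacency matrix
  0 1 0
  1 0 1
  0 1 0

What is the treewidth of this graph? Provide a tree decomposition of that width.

Every bag has size at most 2, so the width is 2 − 1 = 1 and tw(G) ≤ 1. Any graph with an edge has treewidth ≥ 1, and G has the edge 1–2. Hence tw(G) = 1 exactly.

Treewidth 1.
One such decomposition:
Bags: B1 = {1, 2}  B2 = {2, 3}
Tree: B1–B2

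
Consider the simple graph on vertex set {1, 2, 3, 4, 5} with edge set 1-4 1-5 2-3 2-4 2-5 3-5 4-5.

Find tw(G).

A width-2 tree decomposition is:
Bags: B1 = {2, 4, 5}  B2 = {2, 3, 5}  B3 = {1, 4, 5}
Tree: B1–B2, B1–B3
Every bag has size at most 3, so the width is 3 − 1 = 2 and tw(G) ≤ 2. For the lower bound, the 3 vertices {1, 4, 5} are pairwise adjacent, and any tree decomposition puts a clique entirely inside one bag — forcing width ≥ 2. Therefore the treewidth is 2.

2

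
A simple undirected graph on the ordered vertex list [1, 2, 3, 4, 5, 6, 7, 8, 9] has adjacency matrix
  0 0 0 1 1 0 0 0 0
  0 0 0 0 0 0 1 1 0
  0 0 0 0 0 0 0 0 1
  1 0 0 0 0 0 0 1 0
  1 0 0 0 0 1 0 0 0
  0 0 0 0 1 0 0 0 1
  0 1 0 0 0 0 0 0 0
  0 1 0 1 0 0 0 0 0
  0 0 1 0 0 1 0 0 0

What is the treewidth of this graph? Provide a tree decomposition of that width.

Every bag has size at most 2, so the width is 2 − 1 = 1 and tw(G) ≤ 1. Any graph with an edge has treewidth ≥ 1, and G has the edge 3–9. The upper and lower bounds meet at 1, so that is the treewidth.

Treewidth 1.
One such decomposition:
Bags: B1 = {3, 9}  B2 = {6, 9}  B3 = {5, 6}  B4 = {1, 5}  B5 = {1, 4}  B6 = {4, 8}  B7 = {2, 8}  B8 = {2, 7}
Tree: B1–B2, B2–B3, B3–B4, B4–B5, B5–B6, B6–B7, B7–B8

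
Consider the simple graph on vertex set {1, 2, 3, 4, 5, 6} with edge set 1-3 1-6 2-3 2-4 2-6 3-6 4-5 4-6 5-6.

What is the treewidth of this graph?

A width-2 tree decomposition is:
Bags: B1 = {1, 3, 6}  B2 = {2, 3, 6}  B3 = {2, 4, 6}  B4 = {4, 5, 6}
Tree: B1–B2, B2–B3, B3–B4
Every bag has size at most 3, so the width is 3 − 1 = 2 and tw(G) ≤ 2. On the other hand G contains the 3-clique {1, 3, 6}. A clique must lie in a single bag of any decomposition, so no decomposition can have width below 2. The upper and lower bounds meet at 2, so that is the treewidth.

2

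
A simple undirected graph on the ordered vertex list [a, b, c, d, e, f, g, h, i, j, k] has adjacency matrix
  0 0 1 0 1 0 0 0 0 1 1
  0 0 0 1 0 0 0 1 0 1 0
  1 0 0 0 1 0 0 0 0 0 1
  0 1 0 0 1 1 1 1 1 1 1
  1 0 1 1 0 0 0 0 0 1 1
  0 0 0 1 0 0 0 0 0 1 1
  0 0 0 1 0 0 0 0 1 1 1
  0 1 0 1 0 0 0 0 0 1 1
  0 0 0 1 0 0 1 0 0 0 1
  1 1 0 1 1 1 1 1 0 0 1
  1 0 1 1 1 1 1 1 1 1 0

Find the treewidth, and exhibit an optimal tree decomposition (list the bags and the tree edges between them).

The largest bag has 4 vertices, giving width 3; this decomposition certifies tw(G) ≤ 3. Conversely, {d, g, j, k} is a clique of size 4, and the vertices of any clique must share a bag in every tree decomposition; so some bag has ≥ 4 vertices and tw(G) ≥ 3. Therefore the treewidth is 3.

Treewidth 3.
Bags: B1 = {a, c, e, k}  B2 = {a, e, j, k}  B3 = {d, e, j, k}  B4 = {d, h, j, k}  B5 = {b, d, h, j}  B6 = {d, g, j, k}  B7 = {d, f, j, k}  B8 = {d, g, i, k}
Tree: B1–B2, B2–B3, B3–B4, B4–B5, B4–B6, B6–B7, B6–B8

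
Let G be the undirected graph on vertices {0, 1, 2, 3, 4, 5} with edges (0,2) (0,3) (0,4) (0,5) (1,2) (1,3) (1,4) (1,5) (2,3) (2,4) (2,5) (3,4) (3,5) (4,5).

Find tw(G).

A width-4 tree decomposition is:
Bags: B1 = {0, 2, 3, 4, 5}  B2 = {1, 2, 3, 4, 5}
Tree: B1–B2
Every bag has size at most 5, so the width is 5 − 1 = 4 and tw(G) ≤ 4. Conversely, {0, 2, 3, 4, 5} is a clique of size 5, and the vertices of any clique must share a bag in every tree decomposition; so some bag has ≥ 5 vertices and tw(G) ≥ 4. Therefore the treewidth is 4.

4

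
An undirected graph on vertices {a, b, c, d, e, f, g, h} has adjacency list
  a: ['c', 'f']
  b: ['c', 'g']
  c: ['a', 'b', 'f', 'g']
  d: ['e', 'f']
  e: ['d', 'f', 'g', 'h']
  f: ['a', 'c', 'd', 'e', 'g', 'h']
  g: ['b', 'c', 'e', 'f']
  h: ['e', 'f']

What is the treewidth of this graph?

A width-2 tree decomposition is:
Bags: B1 = {e, f, g}  B2 = {c, f, g}  B3 = {a, c, f}  B4 = {e, f, h}  B5 = {b, c, g}  B6 = {d, e, f}
Tree: B1–B2, B2–B3, B1–B4, B2–B5, B4–B6
Each bag holds 3 vertices, so the decomposition has width 2, which upper-bounds the treewidth. Conversely, {e, f, g} is a clique of size 3, and the vertices of any clique must share a bag in every tree decomposition; so some bag has ≥ 3 vertices and tw(G) ≥ 2. Combining the bounds, tw(G) = 2.

2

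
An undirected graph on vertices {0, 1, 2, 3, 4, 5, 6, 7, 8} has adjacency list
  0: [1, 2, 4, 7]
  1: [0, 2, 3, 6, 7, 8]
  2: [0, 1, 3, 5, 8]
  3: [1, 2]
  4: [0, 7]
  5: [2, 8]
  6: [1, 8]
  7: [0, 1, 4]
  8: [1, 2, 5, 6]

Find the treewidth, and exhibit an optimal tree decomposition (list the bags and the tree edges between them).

Treewidth 2.
Bags: B1 = {0, 1, 2}  B2 = {1, 2, 3}  B3 = {0, 1, 7}  B4 = {1, 2, 8}  B5 = {1, 6, 8}  B6 = {0, 4, 7}  B7 = {2, 5, 8}
Tree: B1–B2, B1–B3, B1–B4, B4–B5, B3–B6, B4–B7

Each bag holds 3 vertices, so the decomposition has width 2, which upper-bounds the treewidth. Conversely, {0, 1, 2} is a clique of size 3, and the vertices of any clique must share a bag in every tree decomposition; so some bag has ≥ 3 vertices and tw(G) ≥ 2. The upper and lower bounds meet at 2, so that is the treewidth.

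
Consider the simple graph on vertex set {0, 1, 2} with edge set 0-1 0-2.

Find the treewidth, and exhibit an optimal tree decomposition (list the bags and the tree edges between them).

Treewidth 1.
One such decomposition:
Bags: B1 = {0, 1}  B2 = {0, 2}
Tree: B1–B2

The largest bag has 2 vertices, giving width 1; this decomposition certifies tw(G) ≤ 1. G has an edge, so its treewidth is at least 1. Combining the bounds, tw(G) = 1.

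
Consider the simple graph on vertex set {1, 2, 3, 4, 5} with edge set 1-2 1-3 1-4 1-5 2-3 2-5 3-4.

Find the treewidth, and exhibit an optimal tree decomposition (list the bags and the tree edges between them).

Treewidth 2.
One such decomposition:
Bags: B1 = {1, 2, 3}  B2 = {1, 2, 5}  B3 = {1, 3, 4}
Tree: B1–B2, B1–B3

Each bag holds 3 vertices, so the decomposition has width 2, which upper-bounds the treewidth. On the other hand G contains the 3-clique {1, 2, 3}. A clique must lie in a single bag of any decomposition, so no decomposition can have width below 2. The upper and lower bounds meet at 2, so that is the treewidth.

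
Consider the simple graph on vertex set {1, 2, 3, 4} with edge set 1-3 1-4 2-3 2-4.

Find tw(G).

2

A width-2 tree decomposition is:
Bags: B1 = {1, 2, 3}  B2 = {1, 2, 4}
Tree: B1–B2
The largest bag has 3 vertices, giving width 2; this decomposition certifies tw(G) ≤ 2. For the lower bound, G contains the cycle 1–3–2–4–1, so G is not a forest; only forests have treewidth ≤ 1, hence tw(G) ≥ 2. Combining the bounds, tw(G) = 2.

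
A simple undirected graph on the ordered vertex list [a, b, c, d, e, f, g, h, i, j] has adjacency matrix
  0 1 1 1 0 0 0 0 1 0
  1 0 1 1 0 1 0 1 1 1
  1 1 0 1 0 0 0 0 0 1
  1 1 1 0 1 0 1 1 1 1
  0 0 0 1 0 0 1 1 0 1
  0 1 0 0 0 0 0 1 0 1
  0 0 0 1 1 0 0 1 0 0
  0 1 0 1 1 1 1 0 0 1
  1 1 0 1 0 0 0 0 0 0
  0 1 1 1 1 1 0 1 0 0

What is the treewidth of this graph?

3

A width-3 tree decomposition is:
Bags: B1 = {b, d, h, j}  B2 = {b, c, d, j}  B3 = {d, e, h, j}  B4 = {a, b, c, d}  B5 = {d, e, g, h}  B6 = {b, f, h, j}  B7 = {a, b, d, i}
Tree: B1–B2, B1–B3, B2–B4, B3–B5, B1–B6, B4–B7
Every bag has size at most 4, so the width is 4 − 1 = 3 and tw(G) ≤ 3. Conversely, {d, e, g, h} is a clique of size 4, and the vertices of any clique must share a bag in every tree decomposition; so some bag has ≥ 4 vertices and tw(G) ≥ 3. Hence tw(G) = 3 exactly.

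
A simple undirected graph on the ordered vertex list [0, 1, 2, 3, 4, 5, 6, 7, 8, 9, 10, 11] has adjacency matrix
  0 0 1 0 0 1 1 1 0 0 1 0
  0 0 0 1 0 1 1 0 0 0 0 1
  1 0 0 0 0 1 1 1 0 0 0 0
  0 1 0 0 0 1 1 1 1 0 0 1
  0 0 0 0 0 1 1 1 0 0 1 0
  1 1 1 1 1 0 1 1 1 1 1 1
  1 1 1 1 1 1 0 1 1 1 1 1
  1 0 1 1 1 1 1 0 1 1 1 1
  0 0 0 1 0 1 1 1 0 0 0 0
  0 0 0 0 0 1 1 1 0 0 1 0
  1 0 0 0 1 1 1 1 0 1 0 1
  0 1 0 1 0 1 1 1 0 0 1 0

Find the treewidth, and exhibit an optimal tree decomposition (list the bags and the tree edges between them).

Treewidth 4.
Bags: B1 = {0, 5, 6, 7, 10}  B2 = {5, 6, 7, 10, 11}  B3 = {3, 5, 6, 7, 11}  B4 = {3, 5, 6, 7, 8}  B5 = {0, 2, 5, 6, 7}  B6 = {1, 3, 5, 6, 11}  B7 = {5, 6, 7, 9, 10}  B8 = {4, 5, 6, 7, 10}
Tree: B1–B2, B2–B3, B3–B4, B1–B5, B3–B6, B1–B7, B7–B8

Each bag holds 5 vertices, so the decomposition has width 4, which upper-bounds the treewidth. For the lower bound, the 5 vertices {1, 3, 5, 6, 11} are pairwise adjacent, and any tree decomposition puts a clique entirely inside one bag — forcing width ≥ 4. The upper and lower bounds meet at 4, so that is the treewidth.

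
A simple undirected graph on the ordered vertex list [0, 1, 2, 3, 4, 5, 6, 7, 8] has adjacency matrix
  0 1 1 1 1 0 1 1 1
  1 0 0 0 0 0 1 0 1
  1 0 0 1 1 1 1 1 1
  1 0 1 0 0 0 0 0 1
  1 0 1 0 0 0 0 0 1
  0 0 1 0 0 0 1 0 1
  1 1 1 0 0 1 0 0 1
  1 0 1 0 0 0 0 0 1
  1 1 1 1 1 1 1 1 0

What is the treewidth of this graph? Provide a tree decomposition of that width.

Every bag has size at most 4, so the width is 4 − 1 = 3 and tw(G) ≤ 3. For the lower bound, the 4 vertices {0, 1, 6, 8} are pairwise adjacent, and any tree decomposition puts a clique entirely inside one bag — forcing width ≥ 3. Hence tw(G) = 3 exactly.

Treewidth 3.
Bags: B1 = {0, 2, 6, 8}  B2 = {0, 1, 6, 8}  B3 = {0, 2, 7, 8}  B4 = {0, 2, 4, 8}  B5 = {2, 5, 6, 8}  B6 = {0, 2, 3, 8}
Tree: B1–B2, B1–B3, B3–B4, B1–B5, B4–B6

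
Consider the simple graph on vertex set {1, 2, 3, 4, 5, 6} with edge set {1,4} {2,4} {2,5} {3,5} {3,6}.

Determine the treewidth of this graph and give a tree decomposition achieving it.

Every bag has size at most 2, so the width is 2 − 1 = 1 and tw(G) ≤ 1. G has an edge, so its treewidth is at least 1. Hence tw(G) = 1 exactly.

Treewidth 1.
One optimal decomposition is:
Bags: B1 = {3, 5}  B2 = {3, 6}  B3 = {2, 5}  B4 = {2, 4}  B5 = {1, 4}
Tree: B1–B2, B1–B3, B3–B4, B4–B5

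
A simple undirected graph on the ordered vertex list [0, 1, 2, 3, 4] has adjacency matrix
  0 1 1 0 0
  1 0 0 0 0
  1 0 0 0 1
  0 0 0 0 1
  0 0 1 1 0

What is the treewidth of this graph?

A width-1 tree decomposition is:
Bags: B1 = {0, 2}  B2 = {2, 4}  B3 = {0, 1}  B4 = {3, 4}
Tree: B1–B2, B1–B3, B2–B4
Each bag holds 2 vertices, so the decomposition has width 1, which upper-bounds the treewidth. G has an edge, so its treewidth is at least 1. The upper and lower bounds meet at 1, so that is the treewidth.

1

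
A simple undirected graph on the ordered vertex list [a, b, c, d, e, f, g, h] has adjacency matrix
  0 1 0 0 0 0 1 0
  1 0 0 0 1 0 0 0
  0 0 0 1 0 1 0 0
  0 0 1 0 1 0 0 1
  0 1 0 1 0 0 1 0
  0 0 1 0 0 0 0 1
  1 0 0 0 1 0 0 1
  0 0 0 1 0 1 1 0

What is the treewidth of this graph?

A width-2 tree decomposition is:
Bags: B1 = {a, b, g}  B2 = {b, e, g}  B3 = {e, g, h}  B4 = {d, e, h}  B5 = {d, f, h}  B6 = {c, d, f}
Tree: B1–B2, B2–B3, B3–B4, B4–B5, B5–B6
The largest bag has 3 vertices, giving width 2; this decomposition certifies tw(G) ≤ 2. The edges a–b–e–g–a form a cycle, so G is not a tree and its treewidth is at least 2. Combining the bounds, tw(G) = 2.

2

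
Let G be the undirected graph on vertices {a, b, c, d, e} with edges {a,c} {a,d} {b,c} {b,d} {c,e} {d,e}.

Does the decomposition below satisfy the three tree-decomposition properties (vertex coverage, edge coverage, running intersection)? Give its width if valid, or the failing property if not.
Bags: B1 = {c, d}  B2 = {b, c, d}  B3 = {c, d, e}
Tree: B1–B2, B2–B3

A tree decomposition must satisfy three properties: every vertex lies in some bag; for every edge, both endpoints lie together in some bag; and for every vertex, the bags containing it form a connected subtree. Here vertex a appears in no bag, so the decomposition is invalid.

No — vertex a appears in no bag.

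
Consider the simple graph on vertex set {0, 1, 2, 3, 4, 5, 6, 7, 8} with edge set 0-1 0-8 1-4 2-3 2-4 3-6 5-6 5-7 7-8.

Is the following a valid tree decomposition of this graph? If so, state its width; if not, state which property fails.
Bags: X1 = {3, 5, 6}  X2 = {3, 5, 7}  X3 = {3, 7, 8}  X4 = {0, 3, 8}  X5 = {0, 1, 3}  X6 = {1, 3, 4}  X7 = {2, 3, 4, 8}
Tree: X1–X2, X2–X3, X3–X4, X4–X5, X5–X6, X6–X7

No — bags containing vertex 8 are not connected in the tree.

A tree decomposition must satisfy three properties: every vertex lies in some bag; for every edge, both endpoints lie together in some bag; and for every vertex, the bags containing it form a connected subtree. Here bags containing vertex 8 are not connected in the tree, so the decomposition is invalid.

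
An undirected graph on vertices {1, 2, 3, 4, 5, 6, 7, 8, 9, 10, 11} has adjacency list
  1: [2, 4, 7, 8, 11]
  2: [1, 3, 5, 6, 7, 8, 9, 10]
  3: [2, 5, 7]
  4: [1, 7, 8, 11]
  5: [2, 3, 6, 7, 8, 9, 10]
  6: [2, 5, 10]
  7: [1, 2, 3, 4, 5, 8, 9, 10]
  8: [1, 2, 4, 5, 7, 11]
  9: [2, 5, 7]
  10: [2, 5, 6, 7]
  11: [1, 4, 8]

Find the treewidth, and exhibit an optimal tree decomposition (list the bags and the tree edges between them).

Every bag has size at most 4, so the width is 4 − 1 = 3 and tw(G) ≤ 3. Conversely, {1, 2, 7, 8} is a clique of size 4, and the vertices of any clique must share a bag in every tree decomposition; so some bag has ≥ 4 vertices and tw(G) ≥ 3. Hence tw(G) = 3 exactly.

Treewidth 3.
One such decomposition:
Bags: B1 = {1, 4, 7, 8}  B2 = {1, 2, 7, 8}  B3 = {2, 5, 7, 8}  B4 = {2, 5, 7, 9}  B5 = {2, 5, 7, 10}  B6 = {2, 3, 5, 7}  B7 = {1, 4, 8, 11}  B8 = {2, 5, 6, 10}
Tree: B1–B2, B2–B3, B3–B4, B4–B5, B3–B6, B1–B7, B5–B8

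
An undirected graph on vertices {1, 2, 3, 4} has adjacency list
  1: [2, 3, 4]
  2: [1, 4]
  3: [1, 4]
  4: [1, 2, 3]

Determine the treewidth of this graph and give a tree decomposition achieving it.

Treewidth 2.
Bags: B1 = {1, 3, 4}  B2 = {1, 2, 4}
Tree: B1–B2

The largest bag has 3 vertices, giving width 2; this decomposition certifies tw(G) ≤ 2. Conversely, {1, 2, 4} is a clique of size 3, and the vertices of any clique must share a bag in every tree decomposition; so some bag has ≥ 3 vertices and tw(G) ≥ 2. Hence tw(G) = 2 exactly.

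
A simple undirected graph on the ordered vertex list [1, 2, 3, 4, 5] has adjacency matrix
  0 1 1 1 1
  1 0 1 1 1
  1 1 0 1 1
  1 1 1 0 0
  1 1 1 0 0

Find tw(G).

A width-3 tree decomposition is:
Bags: B1 = {1, 2, 3, 5}  B2 = {1, 2, 3, 4}
Tree: B1–B2
The largest bag has 4 vertices, giving width 3; this decomposition certifies tw(G) ≤ 3. Conversely, {1, 2, 3, 4} is a clique of size 4, and the vertices of any clique must share a bag in every tree decomposition; so some bag has ≥ 4 vertices and tw(G) ≥ 3. Combining the bounds, tw(G) = 3.

3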